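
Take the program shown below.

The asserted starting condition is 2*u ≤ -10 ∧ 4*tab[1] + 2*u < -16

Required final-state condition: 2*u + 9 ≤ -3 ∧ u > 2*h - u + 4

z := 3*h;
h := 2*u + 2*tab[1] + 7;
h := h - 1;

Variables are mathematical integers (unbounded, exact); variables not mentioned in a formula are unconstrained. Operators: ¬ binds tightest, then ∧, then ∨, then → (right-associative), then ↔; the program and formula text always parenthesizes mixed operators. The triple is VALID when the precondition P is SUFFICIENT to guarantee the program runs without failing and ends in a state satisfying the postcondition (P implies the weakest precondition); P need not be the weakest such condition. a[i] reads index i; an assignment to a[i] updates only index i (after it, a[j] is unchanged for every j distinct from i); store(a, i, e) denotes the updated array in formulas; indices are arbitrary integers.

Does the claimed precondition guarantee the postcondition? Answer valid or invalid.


Working backward. After the program, the postcondition 2*u + 9 ≤ -3 ∧ u > 2*h - u + 4 must hold; in canonical form it is 2*u ≤ -12 ∧ 2*u > 2*h + 4.
Before h := h - 1: 2*u ≤ -12 ∧ 2*u > 2*h + 2
Before h := 2*u + 2*tab[1] + 7: 2*u ≤ -12 ∧ 4*tab[1] + 2*u < -16
Before z := 3*h: 2*u ≤ -12 ∧ 4*tab[1] + 2*u < -16
The weakest precondition is 2*u ≤ -12 ∧ 4*tab[1] + 2*u < -16.
Check whether 2*u ≤ -10 ∧ 4*tab[1] + 2*u < -16 implies it.
Countermodel: at the initial state tab = {[1] = -2, elsewhere -2}, u = -5, the precondition holds but the weakest precondition fails.
Answer: invalid


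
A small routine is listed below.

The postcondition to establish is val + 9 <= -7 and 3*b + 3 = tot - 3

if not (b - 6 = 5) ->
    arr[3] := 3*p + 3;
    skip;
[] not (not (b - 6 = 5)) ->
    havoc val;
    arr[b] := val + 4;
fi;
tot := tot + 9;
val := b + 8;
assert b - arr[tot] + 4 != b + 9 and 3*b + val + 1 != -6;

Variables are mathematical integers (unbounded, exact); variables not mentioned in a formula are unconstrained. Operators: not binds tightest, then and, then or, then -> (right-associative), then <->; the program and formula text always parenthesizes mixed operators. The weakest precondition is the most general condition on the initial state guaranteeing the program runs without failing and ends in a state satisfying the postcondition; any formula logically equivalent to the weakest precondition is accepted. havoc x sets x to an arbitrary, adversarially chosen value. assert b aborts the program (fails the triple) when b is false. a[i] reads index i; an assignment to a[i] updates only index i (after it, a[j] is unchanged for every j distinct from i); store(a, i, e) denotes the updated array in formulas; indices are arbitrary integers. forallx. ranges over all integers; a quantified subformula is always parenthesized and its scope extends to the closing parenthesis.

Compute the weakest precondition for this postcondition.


Working backward. After the program, the postcondition val + 9 <= -7 and 3*b + 3 = tot - 3 must hold; in canonical form it is val <= -16 and 3*b = tot - 6.
Before assert b - arr[tot] + 4 != b + 9 and 3*b + val + 1 != -6: arr[tot] != -5 and 3*b + val != -7 and val <= -16 and 3*b = tot - 6
Before val := b + 8: arr[tot] != -5 and 4*b != -15 and b <= -24 and 3*b = tot - 6
Before tot := tot + 9: arr[tot + 9] != -5 and 4*b != -15 and b <= -24 and 3*b = tot + 3
Then branch requires store(arr, 3, 3*p + 3)[tot + 9] != -5 and 4*b != -15 and b <= -24 and 3*b = tot + 3; else branch requires forall val_1. (store(arr, b, val_1 + 4)[tot + 9] != -5 and 4*b != -15 and b <= -24 and 3*b = tot + 3).
Before the if: ((not (b = 11)) -> (store(arr, 3, 3*p + 3)[tot + 9] != -5 and 4*b != -15 and b <= -24 and 3*b = tot + 3)) and (b = 11 -> (forall val_1. (store(arr, b, val_1 + 4)[tot + 9] != -5 and 4*b != -15 and b <= -24 and 3*b = tot + 3)))
Answer: WP = ((not (b = 11)) -> (store(arr, 3, 3*p + 3)[tot + 9] != -5 and 4*b != -15 and b <= -24 and 3*b = tot + 3)) and (b = 11 -> (forall val_1. (store(arr, b, val_1 + 4)[tot + 9] != -5 and 4*b != -15 and b <= -24 and 3*b = tot + 3)))


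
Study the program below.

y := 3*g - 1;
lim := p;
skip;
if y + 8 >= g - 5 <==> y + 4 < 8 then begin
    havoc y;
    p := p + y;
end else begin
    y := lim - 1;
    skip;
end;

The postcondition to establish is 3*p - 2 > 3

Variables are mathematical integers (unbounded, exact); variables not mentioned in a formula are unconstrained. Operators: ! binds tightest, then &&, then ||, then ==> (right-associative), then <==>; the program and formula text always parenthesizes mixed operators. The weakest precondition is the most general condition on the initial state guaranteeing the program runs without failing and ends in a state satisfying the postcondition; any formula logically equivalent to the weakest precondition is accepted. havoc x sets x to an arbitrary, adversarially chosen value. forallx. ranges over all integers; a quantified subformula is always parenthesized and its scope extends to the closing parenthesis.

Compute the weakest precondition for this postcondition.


Working backward. After the program, the postcondition 3*p - 2 > 3 must hold; in canonical form it is 3*p > 5.
Then branch requires forall y_1. 3*p + 3*y_1 > 5; else branch requires 3*p > 5.
Before the if: ((y >= g - 13 <==> y < 4) ==> (forall y_1. 3*p + 3*y_1 > 5)) && ((!(y >= g - 13 <==> y < 4)) ==> 3*p > 5)
Before skip: ((y >= g - 13 <==> y < 4) ==> (forall y_1. 3*p + 3*y_1 > 5)) && ((!(y >= g - 13 <==> y < 4)) ==> 3*p > 5)
Before lim := p: ((y >= g - 13 <==> y < 4) ==> (forall y_1. 3*p + 3*y_1 > 5)) && ((!(y >= g - 13 <==> y < 4)) ==> 3*p > 5)
Before y := 3*g - 1: ((2*g >= -12 <==> 3*g < 5) ==> (forall y_1. 3*p + 3*y_1 > 5)) && ((!(2*g >= -12 <==> 3*g < 5)) ==> 3*p > 5)
Answer: WP = ((2*g >= -12 <==> 3*g < 5) ==> (forall y_1. 3*p + 3*y_1 > 5)) && ((!(2*g >= -12 <==> 3*g < 5)) ==> 3*p > 5)


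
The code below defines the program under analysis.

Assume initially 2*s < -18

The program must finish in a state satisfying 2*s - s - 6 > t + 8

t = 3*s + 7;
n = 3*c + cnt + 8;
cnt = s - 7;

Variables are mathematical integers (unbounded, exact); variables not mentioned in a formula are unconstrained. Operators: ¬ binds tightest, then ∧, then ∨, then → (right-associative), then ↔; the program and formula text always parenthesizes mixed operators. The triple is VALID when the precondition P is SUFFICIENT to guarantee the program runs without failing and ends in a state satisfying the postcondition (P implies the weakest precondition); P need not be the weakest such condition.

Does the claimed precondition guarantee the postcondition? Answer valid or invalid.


Working backward. After the program, the postcondition 2*s - s - 6 > t + 8 must hold; in canonical form it is s > t + 14.
Before cnt := s - 7: s > t + 14
Before n := 3*c + cnt + 8: s > t + 14
Before t := 3*s + 7: 2*s < -21
The weakest precondition is 2*s < -21.
Check whether 2*s < -18 implies it.
Countermodel: at the initial state s = -10, the precondition holds but the weakest precondition fails.
Answer: invalid


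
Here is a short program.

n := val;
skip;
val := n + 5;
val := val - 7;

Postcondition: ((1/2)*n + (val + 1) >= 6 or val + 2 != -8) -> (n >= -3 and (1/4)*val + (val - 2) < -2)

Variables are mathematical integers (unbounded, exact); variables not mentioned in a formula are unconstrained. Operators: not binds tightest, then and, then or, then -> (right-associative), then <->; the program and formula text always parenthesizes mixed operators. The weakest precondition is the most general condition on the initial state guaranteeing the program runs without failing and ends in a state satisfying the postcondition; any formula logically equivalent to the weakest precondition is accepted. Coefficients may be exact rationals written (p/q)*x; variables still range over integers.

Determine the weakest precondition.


Working backward. After the program, the postcondition ((1/2)*n + (val + 1) >= 6 or val + 2 != -8) -> (n >= -3 and (1/4)*val + (val - 2) < -2) must hold; in canonical form it is ((1/2)*n + val >= 5 or val != -10) -> (n >= -3 and (5/4)*val < 0).
Before val := val - 7: ((1/2)*n + val >= 12 or val != -3) -> (n >= -3 and (5/4)*val < 35/4)
Before val := n + 5: ((3/2)*n >= 7 or n != -8) -> (n >= -3 and (5/4)*n < 5/2)
Before skip: ((3/2)*n >= 7 or n != -8) -> (n >= -3 and (5/4)*n < 5/2)
Before n := val: ((3/2)*val >= 7 or val != -8) -> (val >= -3 and (5/4)*val < 5/2)
Answer: WP = ((3/2)*val >= 7 or val != -8) -> (val >= -3 and (5/4)*val < 5/2)


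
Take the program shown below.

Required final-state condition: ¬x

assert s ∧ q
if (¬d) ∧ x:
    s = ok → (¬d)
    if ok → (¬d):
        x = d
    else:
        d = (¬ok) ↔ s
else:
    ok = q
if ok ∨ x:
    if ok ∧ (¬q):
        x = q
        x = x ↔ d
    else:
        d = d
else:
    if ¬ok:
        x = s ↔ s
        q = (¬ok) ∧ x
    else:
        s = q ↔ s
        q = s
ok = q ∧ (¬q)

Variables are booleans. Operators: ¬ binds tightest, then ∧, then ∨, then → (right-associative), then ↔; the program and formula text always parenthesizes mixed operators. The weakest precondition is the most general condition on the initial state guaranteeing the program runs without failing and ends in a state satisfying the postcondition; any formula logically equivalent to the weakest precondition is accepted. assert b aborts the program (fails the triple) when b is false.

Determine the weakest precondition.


Working backward. After the program, ¬x must hold.
Before ok := q ∧ (¬q): ¬x
Then branch requires ((ok ∧ (¬q)) → (¬(q ↔ d))) ∧ ((¬(ok ∧ (¬q))) → (¬x)); else branch requires ok ∧ (ok → (¬x)).
Before the if: ((ok ∨ x) → (((ok ∧ (¬q)) → (¬(q ↔ d))) ∧ ((¬(ok ∧ (¬q))) → (¬x)))) ∧ ((¬(ok ∨ x)) → (ok ∧ (ok → (¬x))))
Then branch requires ((ok → (¬d)) → (((ok ∨ d) → (((ok ∧ (¬q)) → (¬(q ↔ d))) ∧ ((¬(ok ∧ (¬q))) → (¬d)))) ∧ ((¬(ok ∨ d)) → (ok ∧ (ok → (¬d)))))) ∧ ((¬(ok → (¬d))) → (((ok ∨ x) → (((ok ∧ (¬q)) → (¬(q ↔ ((¬ok) ↔ (ok → (¬d)))))) ∧ ((¬(ok ∧ (¬q))) → (¬x)))) ∧ ((¬(ok ∨ x)) → (ok ∧ (ok → (¬x)))))); else branch requires ((q ∨ x) → (¬x)) ∧ ((¬(q ∨ x)) → (q ∧ (q → (¬x)))).
Before the if: (((¬d) ∧ x) → (((ok → (¬d)) → (((ok ∨ d) → (((ok ∧ (¬q)) → (¬(q ↔ d))) ∧ ((¬(ok ∧ (¬q))) → (¬d)))) ∧ ((¬(ok ∨ d)) → (ok ∧ (ok → (¬d)))))) ∧ ((¬(ok → (¬d))) → (((ok ∨ x) → (((ok ∧ (¬q)) → (¬(q ↔ ((¬ok) ↔ (ok → (¬d)))))) ∧ ((¬(ok ∧ (¬q))) → (¬x)))) ∧ ((¬(ok ∨ x)) → (ok ∧ (ok → (¬x)))))))) ∧ ((¬((¬d) ∧ x)) → (((q ∨ x) → (¬x)) ∧ ((¬(q ∨ x)) → (q ∧ (q → (¬x))))))
Before assert s ∧ q: s ∧ q ∧ (((¬d) ∧ x) → (((ok → (¬d)) → (((ok ∨ d) → (((ok ∧ (¬q)) → (¬(q ↔ d))) ∧ ((¬(ok ∧ (¬q))) → (¬d)))) ∧ ((¬(ok ∨ d)) → (ok ∧ (ok → (¬d)))))) ∧ ((¬(ok → (¬d))) → (((ok ∨ x) → (((ok ∧ (¬q)) → (¬(q ↔ ((¬ok) ↔ (ok → (¬d)))))) ∧ ((¬(ok ∧ (¬q))) → (¬x)))) ∧ ((¬(ok ∨ x)) → (ok ∧ (ok → (¬x)))))))) ∧ ((¬((¬d) ∧ x)) → (((q ∨ x) → (¬x)) ∧ ((¬(q ∨ x)) → (q ∧ (q → (¬x))))))
Answer: WP = s ∧ q ∧ (((¬d) ∧ x) → (((ok → (¬d)) → (((ok ∨ d) → (((ok ∧ (¬q)) → (¬(q ↔ d))) ∧ ((¬(ok ∧ (¬q))) → (¬d)))) ∧ ((¬(ok ∨ d)) → (ok ∧ (ok → (¬d)))))) ∧ ((¬(ok → (¬d))) → (((ok ∨ x) → (((ok ∧ (¬q)) → (¬(q ↔ ((¬ok) ↔ (ok → (¬d)))))) ∧ ((¬(ok ∧ (¬q))) → (¬x)))) ∧ ((¬(ok ∨ x)) → (ok ∧ (ok → (¬x)))))))) ∧ ((¬((¬d) ∧ x)) → (((q ∨ x) → (¬x)) ∧ ((¬(q ∨ x)) → (q ∧ (q → (¬x))))))


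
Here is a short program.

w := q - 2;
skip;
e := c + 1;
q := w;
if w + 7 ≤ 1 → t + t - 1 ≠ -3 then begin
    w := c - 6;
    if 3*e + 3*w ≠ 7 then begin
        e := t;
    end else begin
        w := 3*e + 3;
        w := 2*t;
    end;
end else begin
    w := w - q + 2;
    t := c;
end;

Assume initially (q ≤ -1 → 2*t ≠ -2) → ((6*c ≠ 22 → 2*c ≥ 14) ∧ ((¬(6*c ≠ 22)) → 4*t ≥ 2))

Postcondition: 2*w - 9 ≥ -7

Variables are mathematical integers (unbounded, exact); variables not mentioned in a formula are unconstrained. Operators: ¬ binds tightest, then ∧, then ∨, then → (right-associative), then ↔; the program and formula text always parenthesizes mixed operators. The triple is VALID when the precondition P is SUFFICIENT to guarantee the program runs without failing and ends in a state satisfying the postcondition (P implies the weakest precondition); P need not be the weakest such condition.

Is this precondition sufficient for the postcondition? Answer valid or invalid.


Working backward. After the program, the postcondition 2*w - 9 ≥ -7 must hold; in canonical form it is 2*w ≥ 2.
Then branch requires (3*c + 3*e ≠ 25 → 2*c ≥ 14) ∧ ((¬(3*c + 3*e ≠ 25)) → 4*t ≥ 2); else branch requires 2*w ≥ 2*q - 2.
Before the if: ((w ≤ -6 → 2*t ≠ -2) → ((3*c + 3*e ≠ 25 → 2*c ≥ 14) ∧ ((¬(3*c + 3*e ≠ 25)) → 4*t ≥ 2))) ∧ ((¬(w ≤ -6 → 2*t ≠ -2)) → 2*w ≥ 2*q - 2)
Before q := w: (w ≤ -6 → 2*t ≠ -2) → ((3*c + 3*e ≠ 25 → 2*c ≥ 14) ∧ ((¬(3*c + 3*e ≠ 25)) → 4*t ≥ 2))
Before e := c + 1: (w ≤ -6 → 2*t ≠ -2) → ((6*c ≠ 22 → 2*c ≥ 14) ∧ ((¬(6*c ≠ 22)) → 4*t ≥ 2))
Before skip: (w ≤ -6 → 2*t ≠ -2) → ((6*c ≠ 22 → 2*c ≥ 14) ∧ ((¬(6*c ≠ 22)) → 4*t ≥ 2))
Before w := q - 2: (q ≤ -4 → 2*t ≠ -2) → ((6*c ≠ 22 → 2*c ≥ 14) ∧ ((¬(6*c ≠ 22)) → 4*t ≥ 2))
The weakest precondition is (q ≤ -4 → 2*t ≠ -2) → ((6*c ≠ 22 → 2*c ≥ 14) ∧ ((¬(6*c ≠ 22)) → 4*t ≥ 2)).
Check whether (q ≤ -1 → 2*t ≠ -2) → ((6*c ≠ 22 → 2*c ≥ 14) ∧ ((¬(6*c ≠ 22)) → 4*t ≥ 2)) implies it.
Countermodel: at the initial state c = 6, q = -3, t = -1, the precondition holds but the weakest precondition fails.
Answer: invalid


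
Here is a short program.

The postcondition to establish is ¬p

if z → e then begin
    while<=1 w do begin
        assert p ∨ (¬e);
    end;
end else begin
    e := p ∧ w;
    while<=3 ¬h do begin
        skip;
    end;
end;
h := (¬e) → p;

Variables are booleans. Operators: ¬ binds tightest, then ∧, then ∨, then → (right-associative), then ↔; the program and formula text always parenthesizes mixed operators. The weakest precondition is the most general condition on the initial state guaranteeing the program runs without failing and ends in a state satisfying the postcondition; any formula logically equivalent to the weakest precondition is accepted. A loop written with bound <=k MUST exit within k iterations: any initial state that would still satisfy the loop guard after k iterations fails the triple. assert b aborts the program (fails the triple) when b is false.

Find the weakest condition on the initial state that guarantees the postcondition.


Working backward. After the program, ¬p must hold.
Before h := (¬e) → p: ¬p
Then branch requires (w → ((p ∨ (¬e)) ∧ (¬w) ∧ (¬p))) ∧ ((¬w) → (¬p)); else branch requires ((¬h) → (((¬h) → (((¬h) → (h ∧ (¬p))) ∧ (h → (¬p)))) ∧ (h → (¬p)))) ∧ (h → (¬p)).
Before the if: ((z → e) → ((w → ((p ∨ (¬e)) ∧ (¬w) ∧ (¬p))) ∧ ((¬w) → (¬p)))) ∧ ((¬(z → e)) → (((¬h) → (((¬h) → (((¬h) → (h ∧ (¬p))) ∧ (h → (¬p)))) ∧ (h → (¬p)))) ∧ (h → (¬p))))
Answer: WP = ((z → e) → ((w → ((p ∨ (¬e)) ∧ (¬w) ∧ (¬p))) ∧ ((¬w) → (¬p)))) ∧ ((¬(z → e)) → (((¬h) → (((¬h) → (((¬h) → (h ∧ (¬p))) ∧ (h → (¬p)))) ∧ (h → (¬p)))) ∧ (h → (¬p))))


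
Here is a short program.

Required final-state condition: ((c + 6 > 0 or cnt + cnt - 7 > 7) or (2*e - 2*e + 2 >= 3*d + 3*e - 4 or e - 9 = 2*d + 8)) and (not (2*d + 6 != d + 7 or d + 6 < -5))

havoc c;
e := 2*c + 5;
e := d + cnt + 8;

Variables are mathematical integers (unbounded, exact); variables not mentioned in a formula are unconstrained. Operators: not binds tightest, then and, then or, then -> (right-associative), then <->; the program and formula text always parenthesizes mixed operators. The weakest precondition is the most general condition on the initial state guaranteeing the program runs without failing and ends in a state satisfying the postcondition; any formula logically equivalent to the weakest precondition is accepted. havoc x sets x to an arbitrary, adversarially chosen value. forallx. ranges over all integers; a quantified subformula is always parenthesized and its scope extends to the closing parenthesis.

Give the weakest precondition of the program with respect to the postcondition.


Working backward. After the program, the postcondition ((c + 6 > 0 or cnt + cnt - 7 > 7) or (2*e - 2*e + 2 >= 3*d + 3*e - 4 or e - 9 = 2*d + 8)) and (not (2*d + 6 != d + 7 or d + 6 < -5)) must hold; in canonical form it is (c > -6 or 2*cnt > 14 or 3*d + 3*e <= 6 or e = 2*d + 17) and (not (d != 1 or d < -11)).
Before e := d + cnt + 8: (c > -6 or 2*cnt > 14 or 3*cnt + 6*d <= -18 or cnt = d + 9) and (not (d != 1 or d < -11))
Before e := 2*c + 5: (c > -6 or 2*cnt > 14 or 3*cnt + 6*d <= -18 or cnt = d + 9) and (not (d != 1 or d < -11))
Before havoc c: forall c_1. ((c_1 > -6 or 2*cnt > 14 or 3*cnt + 6*d <= -18 or cnt = d + 9) and (not (d != 1 or d < -11)))
Answer: WP = forall c_1. ((c_1 > -6 or 2*cnt > 14 or 3*cnt + 6*d <= -18 or cnt = d + 9) and (not (d != 1 or d < -11)))


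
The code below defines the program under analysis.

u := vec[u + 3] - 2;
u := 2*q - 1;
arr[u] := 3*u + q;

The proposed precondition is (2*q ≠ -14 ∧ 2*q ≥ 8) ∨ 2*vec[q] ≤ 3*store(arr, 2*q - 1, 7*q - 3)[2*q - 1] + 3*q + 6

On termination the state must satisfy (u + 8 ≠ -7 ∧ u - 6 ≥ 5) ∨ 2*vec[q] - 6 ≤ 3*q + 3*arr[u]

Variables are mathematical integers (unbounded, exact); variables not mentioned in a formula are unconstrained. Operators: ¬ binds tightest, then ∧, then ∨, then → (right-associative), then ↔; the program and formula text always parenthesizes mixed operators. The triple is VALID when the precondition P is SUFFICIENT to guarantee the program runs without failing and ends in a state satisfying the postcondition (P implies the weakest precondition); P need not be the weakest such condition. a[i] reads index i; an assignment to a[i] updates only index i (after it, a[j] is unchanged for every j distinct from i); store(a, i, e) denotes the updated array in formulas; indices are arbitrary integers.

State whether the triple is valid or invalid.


Working backward. After the program, the postcondition (u + 8 ≠ -7 ∧ u - 6 ≥ 5) ∨ 2*vec[q] - 6 ≤ 3*q + 3*arr[u] must hold; in canonical form it is (u ≠ -15 ∧ u ≥ 11) ∨ 2*vec[q] ≤ 3*arr[u] + 3*q + 6.
Before arr[u] := 3*u + q: (u ≠ -15 ∧ u ≥ 11) ∨ 2*vec[q] ≤ 3*store(arr, u, q + 3*u)[u] + 3*q + 6
Before u := 2*q - 1: (2*q ≠ -14 ∧ 2*q ≥ 12) ∨ 2*vec[q] ≤ 3*store(arr, 2*q - 1, 7*q - 3)[2*q - 1] + 3*q + 6
Before u := vec[u + 3] - 2: (2*q ≠ -14 ∧ 2*q ≥ 12) ∨ 2*vec[q] ≤ 3*store(arr, 2*q - 1, 7*q - 3)[2*q - 1] + 3*q + 6
The weakest precondition is (2*q ≠ -14 ∧ 2*q ≥ 12) ∨ 2*vec[q] ≤ 3*store(arr, 2*q - 1, 7*q - 3)[2*q - 1] + 3*q + 6.
Check whether (2*q ≠ -14 ∧ 2*q ≥ 8) ∨ 2*vec[q] ≤ 3*store(arr, 2*q - 1, 7*q - 3)[2*q - 1] + 3*q + 6 implies it.
Countermodel: at the initial state arr = {[4] = 0, [7] = 0, elsewhere 0}, q = 4, vec = {[4] = 47, [7] = 47, elsewhere 47}, the precondition holds but the weakest precondition fails.
Answer: invalid


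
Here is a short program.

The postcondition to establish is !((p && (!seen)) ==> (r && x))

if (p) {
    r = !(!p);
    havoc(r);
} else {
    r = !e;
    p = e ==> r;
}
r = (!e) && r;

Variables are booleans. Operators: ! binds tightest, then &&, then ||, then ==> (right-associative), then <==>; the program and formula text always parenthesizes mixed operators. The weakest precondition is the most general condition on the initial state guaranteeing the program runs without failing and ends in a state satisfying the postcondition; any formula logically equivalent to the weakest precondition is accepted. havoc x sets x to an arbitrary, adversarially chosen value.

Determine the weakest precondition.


Working backward. After the program, !((p && (!seen)) ==> (r && x)) must hold.
Before r := (!e) && r: !((p && (!seen)) ==> ((!e) && r && x))
Then branch requires (!((p && (!seen)) ==> ((!e) && x))) && p && (!seen); else branch requires !(((e ==> (!e)) && (!seen)) ==> ((!e) && x)).
Before the if: (p ==> ((!((p && (!seen)) ==> ((!e) && x))) && p && (!seen))) && ((!p) ==> (!(((e ==> (!e)) && (!seen)) ==> ((!e) && x))))
Answer: WP = (p ==> ((!((p && (!seen)) ==> ((!e) && x))) && p && (!seen))) && ((!p) ==> (!(((e ==> (!e)) && (!seen)) ==> ((!e) && x))))


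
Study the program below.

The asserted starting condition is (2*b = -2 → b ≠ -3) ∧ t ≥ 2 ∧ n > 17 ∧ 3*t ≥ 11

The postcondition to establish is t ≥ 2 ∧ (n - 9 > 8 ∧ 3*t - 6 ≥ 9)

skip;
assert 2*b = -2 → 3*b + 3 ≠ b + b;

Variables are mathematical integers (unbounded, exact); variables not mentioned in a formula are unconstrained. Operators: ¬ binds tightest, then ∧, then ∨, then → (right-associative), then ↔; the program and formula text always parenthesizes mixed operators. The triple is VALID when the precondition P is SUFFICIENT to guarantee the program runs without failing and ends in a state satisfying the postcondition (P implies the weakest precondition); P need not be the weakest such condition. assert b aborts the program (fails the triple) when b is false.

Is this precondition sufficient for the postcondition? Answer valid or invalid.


Working backward. After the program, the postcondition t ≥ 2 ∧ (n - 9 > 8 ∧ 3*t - 6 ≥ 9) must hold; in canonical form it is t ≥ 2 ∧ n > 17 ∧ 3*t ≥ 15.
Before assert 2*b = -2 → 3*b + 3 ≠ b + b: (2*b = -2 → b ≠ -3) ∧ t ≥ 2 ∧ n > 17 ∧ 3*t ≥ 15
Before skip: (2*b = -2 → b ≠ -3) ∧ t ≥ 2 ∧ n > 17 ∧ 3*t ≥ 15
The weakest precondition is (2*b = -2 → b ≠ -3) ∧ t ≥ 2 ∧ n > 17 ∧ 3*t ≥ 15.
Check whether (2*b = -2 → b ≠ -3) ∧ t ≥ 2 ∧ n > 17 ∧ 3*t ≥ 11 implies it.
Countermodel: at the initial state b = 0, n = 18, t = 4, the precondition holds but the weakest precondition fails.
Answer: invalid


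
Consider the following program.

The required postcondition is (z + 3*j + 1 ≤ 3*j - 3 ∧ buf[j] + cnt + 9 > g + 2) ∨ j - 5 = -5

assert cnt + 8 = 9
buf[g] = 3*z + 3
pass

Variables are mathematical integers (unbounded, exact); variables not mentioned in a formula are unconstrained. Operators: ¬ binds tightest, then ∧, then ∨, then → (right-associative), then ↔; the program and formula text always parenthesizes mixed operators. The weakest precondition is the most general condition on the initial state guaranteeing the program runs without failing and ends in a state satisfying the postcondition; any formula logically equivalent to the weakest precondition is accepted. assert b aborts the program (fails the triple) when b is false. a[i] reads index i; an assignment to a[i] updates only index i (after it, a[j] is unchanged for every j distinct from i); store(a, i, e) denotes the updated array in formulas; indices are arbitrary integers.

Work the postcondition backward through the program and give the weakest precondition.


Working backward. After the program, the postcondition (z + 3*j + 1 ≤ 3*j - 3 ∧ buf[j] + cnt + 9 > g + 2) ∨ j - 5 = -5 must hold; in canonical form it is (z ≤ -4 ∧ buf[j] + cnt > g - 7) ∨ j = 0.
Before skip: (z ≤ -4 ∧ buf[j] + cnt > g - 7) ∨ j = 0
Before buf[g] := 3*z + 3: (z ≤ -4 ∧ store(buf, g, 3*z + 3)[j] + cnt > g - 7) ∨ j = 0
Before assert cnt + 8 = 9: cnt = 1 ∧ ((z ≤ -4 ∧ store(buf, g, 3*z + 3)[j] + cnt > g - 7) ∨ j = 0)
Answer: WP = cnt = 1 ∧ ((z ≤ -4 ∧ store(buf, g, 3*z + 3)[j] + cnt > g - 7) ∨ j = 0)


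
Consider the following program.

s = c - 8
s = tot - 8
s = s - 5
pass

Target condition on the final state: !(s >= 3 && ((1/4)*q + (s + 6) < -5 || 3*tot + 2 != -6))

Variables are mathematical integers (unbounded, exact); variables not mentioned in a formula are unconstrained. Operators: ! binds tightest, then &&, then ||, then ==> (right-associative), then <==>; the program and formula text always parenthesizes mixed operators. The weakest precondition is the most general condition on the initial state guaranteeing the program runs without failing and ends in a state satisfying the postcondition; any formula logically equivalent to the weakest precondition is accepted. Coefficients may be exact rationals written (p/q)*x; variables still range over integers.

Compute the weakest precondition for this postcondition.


Working backward. After the program, the postcondition !(s >= 3 && ((1/4)*q + (s + 6) < -5 || 3*tot + 2 != -6)) must hold; in canonical form it is !(s >= 3 && ((1/4)*q + s < -11 || 3*tot != -8)).
Before skip: !(s >= 3 && ((1/4)*q + s < -11 || 3*tot != -8))
Before s := s - 5: !(s >= 8 && ((1/4)*q + s < -6 || 3*tot != -8))
Before s := tot - 8: !(tot >= 16 && ((1/4)*q + tot < 2 || 3*tot != -8))
Before s := c - 8: !(tot >= 16 && ((1/4)*q + tot < 2 || 3*tot != -8))
Answer: WP = !(tot >= 16 && ((1/4)*q + tot < 2 || 3*tot != -8))


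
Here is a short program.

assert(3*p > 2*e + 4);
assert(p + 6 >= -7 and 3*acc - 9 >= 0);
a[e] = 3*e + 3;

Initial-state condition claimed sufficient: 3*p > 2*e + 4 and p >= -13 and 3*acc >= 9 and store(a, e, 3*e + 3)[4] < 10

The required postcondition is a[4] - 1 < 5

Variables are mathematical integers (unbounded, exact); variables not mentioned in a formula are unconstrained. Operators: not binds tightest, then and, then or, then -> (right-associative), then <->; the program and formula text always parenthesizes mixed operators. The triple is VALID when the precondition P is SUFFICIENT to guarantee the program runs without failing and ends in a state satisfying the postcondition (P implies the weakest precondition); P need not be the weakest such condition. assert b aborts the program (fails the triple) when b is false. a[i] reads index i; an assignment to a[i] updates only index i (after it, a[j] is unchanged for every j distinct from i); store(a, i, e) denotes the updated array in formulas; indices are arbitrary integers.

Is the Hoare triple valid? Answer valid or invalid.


Working backward. After the program, the postcondition a[4] - 1 < 5 must hold; in canonical form it is a[4] < 6.
Before a[e] := 3*e + 3: store(a, e, 3*e + 3)[4] < 6
Before assert p + 6 >= -7 and 3*acc - 9 >= 0: p >= -13 and 3*acc >= 9 and store(a, e, 3*e + 3)[4] < 6
Before assert 3*p > 2*e + 4: 3*p > 2*e + 4 and p >= -13 and 3*acc >= 9 and store(a, e, 3*e + 3)[4] < 6
The weakest precondition is 3*p > 2*e + 4 and p >= -13 and 3*acc >= 9 and store(a, e, 3*e + 3)[4] < 6.
Check whether 3*p > 2*e + 4 and p >= -13 and 3*acc >= 9 and store(a, e, 3*e + 3)[4] < 10 implies it.
Countermodel: at the initial state a = {[2] = 11, [4] = 6, elsewhere 11}, acc = 3, e = 2, p = 3, the precondition holds but the weakest precondition fails.
Answer: invalid


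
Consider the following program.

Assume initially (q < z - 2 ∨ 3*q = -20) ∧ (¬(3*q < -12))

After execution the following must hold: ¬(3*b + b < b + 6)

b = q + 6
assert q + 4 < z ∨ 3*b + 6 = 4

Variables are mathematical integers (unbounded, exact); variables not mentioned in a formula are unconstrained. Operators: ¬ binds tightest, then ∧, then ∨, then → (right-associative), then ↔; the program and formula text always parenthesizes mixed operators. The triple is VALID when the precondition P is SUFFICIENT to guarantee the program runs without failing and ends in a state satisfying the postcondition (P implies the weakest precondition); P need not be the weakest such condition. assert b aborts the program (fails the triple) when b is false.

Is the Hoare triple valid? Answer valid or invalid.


Working backward. After the program, the postcondition ¬(3*b + b < b + 6) must hold; in canonical form it is ¬(3*b < 6).
Before assert q + 4 < z ∨ 3*b + 6 = 4: (q < z - 4 ∨ 3*b = -2) ∧ (¬(3*b < 6))
Before b := q + 6: (q < z - 4 ∨ 3*q = -20) ∧ (¬(3*q < -12))
The weakest precondition is (q < z - 4 ∨ 3*q = -20) ∧ (¬(3*q < -12)).
Check whether (q < z - 2 ∨ 3*q = -20) ∧ (¬(3*q < -12)) implies it.
Countermodel: at the initial state q = 0, z = 3, the precondition holds but the weakest precondition fails.
Answer: invalid


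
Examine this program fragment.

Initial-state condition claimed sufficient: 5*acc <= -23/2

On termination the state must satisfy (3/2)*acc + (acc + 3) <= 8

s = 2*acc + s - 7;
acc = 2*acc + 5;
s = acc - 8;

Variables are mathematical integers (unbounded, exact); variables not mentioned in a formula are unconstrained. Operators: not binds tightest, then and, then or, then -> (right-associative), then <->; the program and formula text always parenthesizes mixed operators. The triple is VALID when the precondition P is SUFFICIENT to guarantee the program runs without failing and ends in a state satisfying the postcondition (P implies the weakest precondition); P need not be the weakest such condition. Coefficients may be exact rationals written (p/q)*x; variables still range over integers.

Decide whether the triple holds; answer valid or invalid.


Working backward. After the program, the postcondition (3/2)*acc + (acc + 3) <= 8 must hold; in canonical form it is (5/2)*acc <= 5.
Before s := acc - 8: (5/2)*acc <= 5
Before acc := 2*acc + 5: 5*acc <= -15/2
Before s := 2*acc + s - 7: 5*acc <= -15/2
The weakest precondition is 5*acc <= -15/2.
Check whether 5*acc <= -23/2 implies it.
Every state satisfying the precondition satisfies the weakest precondition: the implication holds.
Answer: valid


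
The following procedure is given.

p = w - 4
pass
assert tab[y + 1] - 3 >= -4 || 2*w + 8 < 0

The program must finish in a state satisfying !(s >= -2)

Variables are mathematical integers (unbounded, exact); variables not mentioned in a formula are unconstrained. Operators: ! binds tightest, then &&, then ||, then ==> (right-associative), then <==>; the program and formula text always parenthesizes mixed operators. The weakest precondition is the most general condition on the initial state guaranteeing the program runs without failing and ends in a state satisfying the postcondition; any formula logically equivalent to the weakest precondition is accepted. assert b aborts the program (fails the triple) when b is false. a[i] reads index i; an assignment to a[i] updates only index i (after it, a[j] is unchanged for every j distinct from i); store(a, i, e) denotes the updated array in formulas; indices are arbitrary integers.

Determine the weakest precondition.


Working backward. After the program, !(s >= -2) must hold.
Before assert tab[y + 1] - 3 >= -4 || 2*w + 8 < 0: (tab[y + 1] >= -1 || 2*w < -8) && (!(s >= -2))
Before skip: (tab[y + 1] >= -1 || 2*w < -8) && (!(s >= -2))
Before p := w - 4: (tab[y + 1] >= -1 || 2*w < -8) && (!(s >= -2))
Answer: WP = (tab[y + 1] >= -1 || 2*w < -8) && (!(s >= -2))


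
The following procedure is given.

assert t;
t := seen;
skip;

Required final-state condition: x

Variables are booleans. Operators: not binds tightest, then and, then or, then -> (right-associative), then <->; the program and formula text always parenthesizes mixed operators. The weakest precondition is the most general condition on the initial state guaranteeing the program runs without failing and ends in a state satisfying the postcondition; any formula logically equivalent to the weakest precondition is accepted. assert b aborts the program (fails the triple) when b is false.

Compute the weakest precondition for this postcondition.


Working backward. After the program, x must hold.
Before skip: x
Before t := seen: x
Before assert t: t and x
Answer: WP = t and x


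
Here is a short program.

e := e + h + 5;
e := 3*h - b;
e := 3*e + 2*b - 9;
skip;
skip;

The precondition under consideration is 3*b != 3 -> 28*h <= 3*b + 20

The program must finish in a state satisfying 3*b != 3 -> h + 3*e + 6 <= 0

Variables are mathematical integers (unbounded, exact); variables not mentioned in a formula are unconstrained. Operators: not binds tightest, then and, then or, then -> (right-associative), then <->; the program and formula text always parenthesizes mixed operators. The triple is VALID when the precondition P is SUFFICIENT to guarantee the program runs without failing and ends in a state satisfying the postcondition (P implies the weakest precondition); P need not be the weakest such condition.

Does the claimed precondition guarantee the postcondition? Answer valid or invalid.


Working backward. After the program, the postcondition 3*b != 3 -> h + 3*e + 6 <= 0 must hold; in canonical form it is 3*b != 3 -> 3*e + h <= -6.
Before skip: 3*b != 3 -> 3*e + h <= -6
Before skip: 3*b != 3 -> 3*e + h <= -6
Before e := 3*e + 2*b - 9: 3*b != 3 -> 6*b + 9*e + h <= 21
Before e := 3*h - b: 3*b != 3 -> 28*h <= 3*b + 21
Before e := e + h + 5: 3*b != 3 -> 28*h <= 3*b + 21
The weakest precondition is 3*b != 3 -> 28*h <= 3*b + 21.
Check whether 3*b != 3 -> 28*h <= 3*b + 20 implies it.
Every state satisfying the precondition satisfies the weakest precondition: the implication holds.
Answer: valid


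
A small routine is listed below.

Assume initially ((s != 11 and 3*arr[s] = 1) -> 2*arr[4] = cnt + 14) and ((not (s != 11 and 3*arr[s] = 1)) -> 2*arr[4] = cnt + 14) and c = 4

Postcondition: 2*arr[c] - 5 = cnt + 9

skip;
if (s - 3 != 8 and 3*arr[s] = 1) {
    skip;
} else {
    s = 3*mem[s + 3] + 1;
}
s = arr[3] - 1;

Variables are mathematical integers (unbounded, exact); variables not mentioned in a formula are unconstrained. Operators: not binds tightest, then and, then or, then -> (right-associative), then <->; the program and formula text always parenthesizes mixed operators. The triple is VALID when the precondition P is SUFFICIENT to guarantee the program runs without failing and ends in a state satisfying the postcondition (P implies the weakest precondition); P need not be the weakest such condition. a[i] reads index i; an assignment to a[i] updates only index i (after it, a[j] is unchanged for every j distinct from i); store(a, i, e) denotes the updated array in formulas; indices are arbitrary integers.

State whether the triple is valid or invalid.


Working backward. After the program, the postcondition 2*arr[c] - 5 = cnt + 9 must hold; in canonical form it is 2*arr[c] = cnt + 14.
Before s := arr[3] - 1: 2*arr[c] = cnt + 14
Then branch requires 2*arr[c] = cnt + 14; else branch requires 2*arr[c] = cnt + 14.
Before the if: ((s != 11 and 3*arr[s] = 1) -> 2*arr[c] = cnt + 14) and ((not (s != 11 and 3*arr[s] = 1)) -> 2*arr[c] = cnt + 14)
Before skip: ((s != 11 and 3*arr[s] = 1) -> 2*arr[c] = cnt + 14) and ((not (s != 11 and 3*arr[s] = 1)) -> 2*arr[c] = cnt + 14)
The weakest precondition is ((s != 11 and 3*arr[s] = 1) -> 2*arr[c] = cnt + 14) and ((not (s != 11 and 3*arr[s] = 1)) -> 2*arr[c] = cnt + 14).
Check whether ((s != 11 and 3*arr[s] = 1) -> 2*arr[4] = cnt + 14) and ((not (s != 11 and 3*arr[s] = 1)) -> 2*arr[4] = cnt + 14) and c = 4 implies it.
Every state satisfying the precondition satisfies the weakest precondition: the implication holds.
Answer: valid


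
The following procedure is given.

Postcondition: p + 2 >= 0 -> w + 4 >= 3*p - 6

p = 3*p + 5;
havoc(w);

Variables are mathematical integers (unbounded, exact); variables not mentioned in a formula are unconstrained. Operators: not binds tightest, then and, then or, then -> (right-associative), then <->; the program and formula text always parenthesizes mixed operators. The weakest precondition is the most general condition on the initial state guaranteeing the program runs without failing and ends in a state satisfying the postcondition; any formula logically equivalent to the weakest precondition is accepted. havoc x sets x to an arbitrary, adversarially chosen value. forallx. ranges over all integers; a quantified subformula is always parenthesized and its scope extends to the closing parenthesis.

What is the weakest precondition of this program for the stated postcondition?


Working backward. After the program, the postcondition p + 2 >= 0 -> w + 4 >= 3*p - 6 must hold; in canonical form it is p >= -2 -> w >= 3*p - 10.
Before havoc w: forall w_1. (p >= -2 -> w_1 >= 3*p - 10)
Before p := 3*p + 5: forall w_1. (3*p >= -7 -> w_1 >= 9*p + 5)
Answer: WP = forall w_1. (3*p >= -7 -> w_1 >= 9*p + 5)


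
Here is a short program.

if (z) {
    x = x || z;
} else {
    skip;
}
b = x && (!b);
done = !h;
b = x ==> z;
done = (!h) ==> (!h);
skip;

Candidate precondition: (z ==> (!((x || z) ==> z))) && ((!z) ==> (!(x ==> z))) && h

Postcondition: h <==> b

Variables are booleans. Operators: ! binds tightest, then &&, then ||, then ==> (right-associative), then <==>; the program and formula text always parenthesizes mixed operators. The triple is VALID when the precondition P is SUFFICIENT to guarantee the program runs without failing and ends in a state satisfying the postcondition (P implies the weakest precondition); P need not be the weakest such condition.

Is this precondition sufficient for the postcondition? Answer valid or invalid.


Working backward. After the program, h <==> b must hold.
Before skip: h <==> b
Before done := (!h) ==> (!h): h <==> b
Before b := x ==> z: h <==> (x ==> z)
Before done := !h: h <==> (x ==> z)
Before b := x && (!b): h <==> (x ==> z)
Then branch requires h <==> ((x || z) ==> z); else branch requires h <==> (x ==> z).
Before the if: (z ==> (h <==> ((x || z) ==> z))) && ((!z) ==> (h <==> (x ==> z)))
The weakest precondition is (z ==> (h <==> ((x || z) ==> z))) && ((!z) ==> (h <==> (x ==> z))).
Check whether (z ==> (!((x || z) ==> z))) && ((!z) ==> (!(x ==> z))) && h implies it.
Countermodel: at the initial state h = true, x = true, z = false, the precondition holds but the weakest precondition fails.
Answer: invalid


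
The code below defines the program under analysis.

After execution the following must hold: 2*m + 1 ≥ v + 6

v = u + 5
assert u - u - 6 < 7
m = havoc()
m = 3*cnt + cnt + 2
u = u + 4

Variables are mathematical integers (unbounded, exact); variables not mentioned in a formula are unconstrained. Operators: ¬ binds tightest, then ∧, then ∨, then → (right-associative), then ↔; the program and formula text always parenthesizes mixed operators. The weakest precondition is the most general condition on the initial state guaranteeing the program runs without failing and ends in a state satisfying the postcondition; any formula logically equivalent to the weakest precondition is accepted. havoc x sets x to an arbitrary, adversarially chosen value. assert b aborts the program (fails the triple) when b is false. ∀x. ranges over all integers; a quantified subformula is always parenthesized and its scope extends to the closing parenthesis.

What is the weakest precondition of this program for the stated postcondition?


Working backward. After the program, the postcondition 2*m + 1 ≥ v + 6 must hold; in canonical form it is 2*m ≥ v + 5.
Before u := u + 4: 2*m ≥ v + 5
Before m := 3*cnt + cnt + 2: 8*cnt ≥ v + 1
Before havoc m: 8*cnt ≥ v + 1
Before assert u - u - 6 < 7: 8*cnt ≥ v + 1
Before v := u + 5: 8*cnt ≥ u + 6
Answer: WP = 8*cnt ≥ u + 6


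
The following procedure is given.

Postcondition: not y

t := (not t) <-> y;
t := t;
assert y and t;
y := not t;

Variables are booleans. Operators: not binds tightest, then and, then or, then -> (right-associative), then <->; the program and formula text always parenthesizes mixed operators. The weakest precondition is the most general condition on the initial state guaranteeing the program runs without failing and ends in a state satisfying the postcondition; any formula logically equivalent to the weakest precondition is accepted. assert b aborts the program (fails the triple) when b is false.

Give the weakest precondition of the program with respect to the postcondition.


Working backward. After the program, not y must hold.
Before y := not t: t
Before assert y and t: y and t
Before t := t: y and t
Before t := (not t) <-> y: y and ((not t) <-> y)
Answer: WP = y and ((not t) <-> y)
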